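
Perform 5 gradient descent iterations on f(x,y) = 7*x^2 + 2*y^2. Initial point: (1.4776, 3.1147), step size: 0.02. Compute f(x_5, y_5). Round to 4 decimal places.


Gradient descent on f(x,y) = 7*x^2 + 2*y^2.
Starting point: (1.4776, 3.1147), alpha = 0.02
Step 1: grad_x = 2*7*1.4776 = 20.6864, grad_y = 2*2*3.1147 = 12.4588
  x_1 = 1.4776 - 0.02*20.6864 = 1.0639
  y_1 = 3.1147 - 0.02*12.4588 = 2.8655
Step 2: grad_x = 2*7*1.0639 = 14.8942, grad_y = 2*2*2.8655 = 11.4621
  x_2 = 1.0639 - 0.02*14.8942 = 0.766
  y_2 = 2.8655 - 0.02*11.4621 = 2.6363
Step 3: grad_x = 2*7*0.766 = 10.7238, grad_y = 2*2*2.6363 = 10.5451
  x_3 = 0.766 - 0.02*10.7238 = 0.5515
  y_3 = 2.6363 - 0.02*10.5451 = 2.4254
Step 4: grad_x = 2*7*0.5515 = 7.7212, grad_y = 2*2*2.4254 = 9.7015
  x_4 = 0.5515 - 0.02*7.7212 = 0.3971
  y_4 = 2.4254 - 0.02*9.7015 = 2.2313
Step 5: grad_x = 2*7*0.3971 = 5.5592, grad_y = 2*2*2.2313 = 8.9254
  x_5 = 0.3971 - 0.02*5.5592 = 0.2859
  y_5 = 2.2313 - 0.02*8.9254 = 2.0528
f(0.2859, 2.0528) = 7*0.2859^2 + 2*2.0528^2 = 9.0005


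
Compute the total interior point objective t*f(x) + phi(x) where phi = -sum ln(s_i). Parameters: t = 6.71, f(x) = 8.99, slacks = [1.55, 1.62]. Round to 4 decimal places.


Step 1: Compute log-barrier.
ln values: [0.4383, 0.4824]
phi = -(0.4383 + 0.4824) = -0.9207
Step 2: Compute augmented objective.
t*f(x) = 6.71*8.99 = 60.3229
Total = 60.3229 - 0.9207 = 59.4022


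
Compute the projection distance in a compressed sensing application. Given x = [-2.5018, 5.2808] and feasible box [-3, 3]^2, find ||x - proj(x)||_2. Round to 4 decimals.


Project each component onto [-3, 3].
clip(-2.5018) = -2.5018, clip(5.2808) = 3.0
Projection = [-2.5018, 3.0]
Squared diffs: [0.0, 5.202]
Distance = sqrt(5.202) = 2.2808


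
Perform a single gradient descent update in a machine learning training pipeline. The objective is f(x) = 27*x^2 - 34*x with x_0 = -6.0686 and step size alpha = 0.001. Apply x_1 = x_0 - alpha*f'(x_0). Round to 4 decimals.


We compute the gradient at x_0 and apply the update.
f'(x) = 54*x - 34
f'(-6.0686) = 54*-6.0686 - 34 = -361.7044
x_1 = -6.0686 - 0.001*-361.7044 = -5.7069


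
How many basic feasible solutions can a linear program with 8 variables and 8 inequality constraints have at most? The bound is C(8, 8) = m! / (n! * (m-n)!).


Each vertex corresponds to some choice of n active constraints out of m, so the number of vertices is at most C(m, n) = m! / (n!(m-n)!).
m = 8, n = 8
Numerator: 8 * 7 * 6 * 5 * 4 * 3 * 2 * 1
Denominator: 8! = 40320
C(8, 8) = 1


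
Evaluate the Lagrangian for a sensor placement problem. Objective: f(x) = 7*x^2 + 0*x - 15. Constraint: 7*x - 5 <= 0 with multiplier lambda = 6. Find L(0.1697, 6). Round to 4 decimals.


Step 1: Evaluate f(x).
f(0.1697) = 7*0.1697^2 + 0*0.1697 - 15 = -14.7984
Step 2: Evaluate g(x).
g(0.1697) = 7*0.1697 - 5 = -3.8121
Step 3: Compute Lagrangian.
L = -14.7984 + 6*-3.8121 = -37.671


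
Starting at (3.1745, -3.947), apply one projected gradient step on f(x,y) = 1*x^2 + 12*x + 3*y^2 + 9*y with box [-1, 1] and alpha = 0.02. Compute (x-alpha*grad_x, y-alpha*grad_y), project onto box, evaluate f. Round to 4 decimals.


Step 1: Compute gradient at (3.1745, -3.947).
grad_x = 2*1*3.1745 + 12 = 18.349
grad_y = 2*3*-3.947 + 9 = -14.682
Step 2: Gradient step.
x_raw = 3.1745 - 0.02*18.349 = 2.8075
y_raw = -3.947 - 0.02*-14.682 = -3.6534
Step 3: Project onto [-1, 1].
x_proj = clip(2.8075) = 1.0
y_proj = clip(-3.6534) = -1.0
Step 4: Evaluate f.
f(1.0, -1.0) = 7.0


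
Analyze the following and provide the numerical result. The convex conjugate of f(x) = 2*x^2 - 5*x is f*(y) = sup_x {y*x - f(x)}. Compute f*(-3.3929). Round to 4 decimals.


f*(y) = sup_x {y*x - a*x^2 - b*x} = sup_x {(y-b)*x - a*x^2}
FOC: (y - b) - 2a*x = 0 => x* = (y - b)/(2a)
x* = (-3.3929 + 5)/(2*2) = 0.4018
f*(-3.3929) = (y-b)^2/(4a) = (-3.3929 + 5)^2/(4*2)
= 2.5828/8 = 0.3228


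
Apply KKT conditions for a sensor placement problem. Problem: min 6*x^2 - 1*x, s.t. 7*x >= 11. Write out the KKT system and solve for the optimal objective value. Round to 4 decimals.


Step 1: Try lambda = 0 (constraint inactive).
x_unc = 1/(2*6) = 0.0833
Check: 7*0.0833 = 0.5831 < 11 -- violated!
Step 2: Constraint must be active: 7*x = 11
x* = 11/7 = 1.5714 (rounded; the exact value 11/7 is used below)
lambda = (2*6*(11/7) - 1)/7 = 2.551
Step 3: Compute optimal value.
f(x*) = 6*(11/7)^2 - 1*(11/7) = 13.2449


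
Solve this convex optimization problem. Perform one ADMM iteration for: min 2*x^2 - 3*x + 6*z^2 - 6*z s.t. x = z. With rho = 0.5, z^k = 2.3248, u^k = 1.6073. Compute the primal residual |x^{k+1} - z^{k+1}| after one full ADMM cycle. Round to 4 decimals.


ADMM iteration with rho = 0.5, z^k = 2.3248, u^k = 1.6073
Step 1: x-update.
Minimize 2*x^2 - 3*x + (0.5/2)*(x - 2.3248 + 1.6073)^2
FOC: (2*2 + 0.5)*x = 3 + 0.5*(2.3248 - 1.6073)
x^{k+1} = 0.7464
Step 2: z-update.
Minimize 6*z^2 - 6*z + (0.5/2)*(0.7464 - z + 1.6073)^2
FOC: (2*6 + 0.5)*z = 6 + 0.5*(0.7464 + 1.6073)
z^{k+1} = 0.5741
Step 3: u-update.
u^{k+1} = 1.6073 + 0.7464 - 0.5741 = 1.7795
Step 4: Primal residual = |0.7464 - 0.5741| = 0.1722


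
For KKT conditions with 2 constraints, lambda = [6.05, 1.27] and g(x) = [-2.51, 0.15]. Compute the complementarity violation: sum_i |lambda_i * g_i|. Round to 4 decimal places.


KKT complementary slackness check:
lambda_1 * g_1 = 6.05 * -2.51 = -15.1855
lambda_2 * g_2 = 1.27 * 0.15 = 0.1905
Total violation = 15.1855 + 0.1905 = 15.376


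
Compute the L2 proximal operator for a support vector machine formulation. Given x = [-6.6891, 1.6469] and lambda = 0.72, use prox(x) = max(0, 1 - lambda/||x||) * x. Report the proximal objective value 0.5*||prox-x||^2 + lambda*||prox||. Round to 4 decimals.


Step 1: Compute ||x||.
||x|| = 6.8889
Step 2: Compute scaling factor.
scale = max(0, 1 - 0.72/6.8889) = 0.8955
Step 3: prox(x) = [-5.99, 1.4748]
||prox(x)|| = 6.1689
Step 4: Proximal objective.
0.5*||prox-x||^2 = 0.2592
lambda*||prox|| = 4.4416
Total = 4.7008


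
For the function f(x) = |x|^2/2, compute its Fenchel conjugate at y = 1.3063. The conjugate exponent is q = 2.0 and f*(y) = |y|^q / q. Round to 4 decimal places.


The conjugate exponent q satisfies 1/p + 1/q = 1.
p = 2, so q = 2/(2 - 1) = 2.0
|y|^q = 1.3063^2.0 = 1.7064
f*(1.3063) = 1.7064 / 2.0 = 0.8532


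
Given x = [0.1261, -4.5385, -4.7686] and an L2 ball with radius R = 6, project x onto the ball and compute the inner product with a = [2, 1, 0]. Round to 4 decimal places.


Step 1: Compute ||x|| (intermediates to 6 decimals).
||x|| = sqrt(0.1261^2 + (-4.5385)^2 + (-4.7686)^2) = 6.584332
Step 2: Project.
Since ||x|| > R, scale = R/||x|| = 6/6.584332 = 0.911254, proj(x) = scale * x
proj(x) = [0.114909, -4.135726, -4.345406]
Step 3: Dot product.
a^T * proj(x) = 2*0.114909 + 1*(-4.135726) + 0*(-4.345406) = -3.9059


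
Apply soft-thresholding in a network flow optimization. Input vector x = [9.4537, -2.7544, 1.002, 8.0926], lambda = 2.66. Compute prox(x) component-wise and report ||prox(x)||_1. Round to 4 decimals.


Soft-thresholding with lambda = 2.66:
prox(9.4537) = sign(9.4537)*max(|9.4537| - 2.66, 0) = 6.7937
prox(-2.7544) = sign(-2.7544)*max(|-2.7544| - 2.66, 0) = -0.0944
prox(1.002) = sign(1.002)*max(|1.002| - 2.66, 0) = 0.0
prox(8.0926) = sign(8.0926)*max(|8.0926| - 2.66, 0) = 5.4326
prox(x) = [6.7937, -0.0944, 0.0, 5.4326]
||prox(x)||_1 = 6.7937 + 0.0944 + 0.0 + 5.4326 = 12.3207


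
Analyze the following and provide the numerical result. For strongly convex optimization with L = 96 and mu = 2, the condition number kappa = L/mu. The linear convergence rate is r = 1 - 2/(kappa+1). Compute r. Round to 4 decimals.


Step 1: Compute the condition number.
kappa = L/mu = 96/2 = 48.0
Step 2: Compute the convergence rate.
r = 1 - 2/(kappa + 1) = 1 - 2*mu/(L + mu) = (L - mu)/(L + mu) = 94/98 = 0.9592


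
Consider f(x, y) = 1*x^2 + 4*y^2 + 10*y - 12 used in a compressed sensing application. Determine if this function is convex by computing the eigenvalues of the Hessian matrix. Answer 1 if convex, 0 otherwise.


The Hessian of f(x,y) = 1*x^2 + 4*y^2 + 10*y - 12 is:
H = [[2, 0], [0, 8]]
Trace = 2 + 8 = 10
Determinant = 2*8 - (0)^2 = 16
Discriminant = (10)^2 - 4*16 = 36.0
Eigenvalues: lambda_1 = 2.0, lambda_2 = 8.0
The function is convex.

1


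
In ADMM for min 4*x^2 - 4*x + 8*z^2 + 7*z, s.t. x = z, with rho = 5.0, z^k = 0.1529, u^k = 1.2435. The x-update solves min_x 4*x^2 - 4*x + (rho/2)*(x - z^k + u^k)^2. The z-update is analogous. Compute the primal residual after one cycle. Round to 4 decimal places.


ADMM iteration with rho = 5.0, z^k = 0.1529, u^k = 1.2435
Step 1: x-update.
Minimize 4*x^2 - 4*x + (5.0/2)*(x - 0.1529 + 1.2435)^2
FOC: (2*4 + 5.0)*x = 4 + 5.0*(0.1529 - 1.2435)
x^{k+1} = -0.1118
Step 2: z-update.
Minimize 8*z^2 + 7*z + (5.0/2)*(-0.1118 - z + 1.2435)^2
FOC: (2*8 + 5.0)*z = -7 + 5.0*(-0.1118 + 1.2435)
z^{k+1} = -0.0639
Step 3: u-update.
u^{k+1} = 1.2435 - 0.1118 + 0.0639 = 1.1956
Step 4: Primal residual = |-0.1118 + 0.0639| = 0.0479


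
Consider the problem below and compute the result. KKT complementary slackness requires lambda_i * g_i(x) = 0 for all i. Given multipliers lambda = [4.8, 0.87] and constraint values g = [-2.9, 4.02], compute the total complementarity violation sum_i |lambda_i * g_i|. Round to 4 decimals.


KKT complementary slackness check:
lambda_1 * g_1 = 4.8 * -2.9 = -13.92
lambda_2 * g_2 = 0.87 * 4.02 = 3.4974
Total violation = 13.92 + 3.4974 = 17.4174


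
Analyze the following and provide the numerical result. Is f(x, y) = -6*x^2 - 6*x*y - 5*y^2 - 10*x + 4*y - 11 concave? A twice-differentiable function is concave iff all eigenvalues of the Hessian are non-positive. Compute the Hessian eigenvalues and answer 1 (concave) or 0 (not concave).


The Hessian of f(x,y) = -6*x^2 - 6*x*y - 5*y^2 - 10*x + 4*y - 11 is:
H = [[-12, -6], [-6, -10]]
Trace = -12 - 10 = -22
Determinant = -12*-10 - (-6)^2 = 84
Discriminant = (-22)^2 - 4*84 = 148.0
Eigenvalues: lambda_1 = -17.0828, lambda_2 = -4.9172
The function is concave.

1


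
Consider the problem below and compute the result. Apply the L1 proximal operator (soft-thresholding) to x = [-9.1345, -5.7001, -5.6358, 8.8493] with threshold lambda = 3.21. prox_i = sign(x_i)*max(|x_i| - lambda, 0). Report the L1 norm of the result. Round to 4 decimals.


Soft-thresholding with lambda = 3.21:
prox(-9.1345) = sign(-9.1345)*max(|-9.1345| - 3.21, 0) = -5.9245
prox(-5.7001) = sign(-5.7001)*max(|-5.7001| - 3.21, 0) = -2.4901
prox(-5.6358) = sign(-5.6358)*max(|-5.6358| - 3.21, 0) = -2.4258
prox(8.8493) = sign(8.8493)*max(|8.8493| - 3.21, 0) = 5.6393
prox(x) = [-5.9245, -2.4901, -2.4258, 5.6393]
||prox(x)||_1 = 5.9245 + 2.4901 + 2.4258 + 5.6393 = 16.4797


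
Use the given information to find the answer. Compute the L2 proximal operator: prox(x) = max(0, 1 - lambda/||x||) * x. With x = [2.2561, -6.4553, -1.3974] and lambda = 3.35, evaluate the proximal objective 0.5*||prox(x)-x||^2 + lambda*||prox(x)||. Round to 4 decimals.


Step 1: Compute ||x||.
||x|| = 6.9795
Step 2: Compute scaling factor.
scale = max(0, 1 - 3.35/6.9795) = 0.52
Step 3: prox(x) = [1.1732, -3.3569, -0.7267]
||prox(x)|| = 3.6295
Step 4: Proximal objective.
0.5*||prox-x||^2 = 5.6113
lambda*||prox|| = 12.1588
Total = 17.7701


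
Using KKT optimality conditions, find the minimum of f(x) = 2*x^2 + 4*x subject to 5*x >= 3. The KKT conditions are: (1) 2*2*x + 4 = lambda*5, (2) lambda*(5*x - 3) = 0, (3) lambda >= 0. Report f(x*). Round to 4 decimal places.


Step 1: Try lambda = 0 (constraint inactive).
x_unc = -4/(2*2) = -1.0
Check: 5*-1.0 = -5.0 < 3 -- violated!
Step 2: Constraint must be active: 5*x = 3
x* = 3/5 = 0.6
lambda = (2*2*0.6 + 4)/5 = 1.28
Step 3: Compute optimal value.
f(x*) = 2*0.6^2 + 4*0.6 = 3.12


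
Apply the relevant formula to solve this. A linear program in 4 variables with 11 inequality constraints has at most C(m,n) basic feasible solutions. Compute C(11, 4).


Each vertex corresponds to some choice of n active constraints out of m, so the number of vertices is at most C(m, n) = m! / (n!(m-n)!).
m = 11, n = 4
Numerator: 11 * 10 * 9 * 8
Denominator: 4! = 24
C(11, 4) = 330


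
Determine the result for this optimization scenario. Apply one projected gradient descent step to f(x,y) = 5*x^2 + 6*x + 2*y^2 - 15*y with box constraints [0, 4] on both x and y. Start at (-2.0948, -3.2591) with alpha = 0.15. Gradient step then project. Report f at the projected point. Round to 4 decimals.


Step 1: Compute gradient at (-2.0948, -3.2591).
grad_x = 2*5*-2.0948 + 6 = -14.948
grad_y = 2*2*-3.2591 - 15 = -28.0364
Step 2: Gradient step.
x_raw = -2.0948 - 0.15*-14.948 = 0.1474
y_raw = -3.2591 - 0.15*-28.0364 = 0.9464
Step 3: Project onto [0, 4].
x_proj = clip(0.1474) = 0.1474
y_proj = clip(0.9464) = 0.9464
Step 4: Evaluate f.
f(0.1474, 0.9464) = -11.4112


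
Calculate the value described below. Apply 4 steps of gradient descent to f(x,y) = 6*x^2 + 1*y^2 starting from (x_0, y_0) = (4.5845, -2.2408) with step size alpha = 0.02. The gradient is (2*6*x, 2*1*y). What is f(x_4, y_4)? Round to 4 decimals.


Gradient descent on f(x,y) = 6*x^2 + 1*y^2.
Starting point: (4.5845, -2.2408), alpha = 0.02
Step 1: grad_x = 2*6*4.5845 = 55.014, grad_y = 2*1*-2.2408 = -4.4816
  x_1 = 4.5845 - 0.02*55.014 = 3.4842
  y_1 = -2.2408 - 0.02*-4.4816 = -2.1512
Step 2: grad_x = 2*6*3.4842 = 41.8106, grad_y = 2*1*-2.1512 = -4.3023
  x_2 = 3.4842 - 0.02*41.8106 = 2.648
  y_2 = -2.1512 - 0.02*-4.3023 = -2.0651
Step 3: grad_x = 2*6*2.648 = 31.7761, grad_y = 2*1*-2.0651 = -4.1302
  x_3 = 2.648 - 0.02*31.7761 = 2.0125
  y_3 = -2.0651 - 0.02*-4.1302 = -1.9825
Step 4: grad_x = 2*6*2.0125 = 24.1498, grad_y = 2*1*-1.9825 = -3.965
  x_4 = 2.0125 - 0.02*24.1498 = 1.5295
  y_4 = -1.9825 - 0.02*-3.965 = -1.9032
f(1.5295, -1.9032) = 6*1.5295^2 + 1*(-1.9032)^2 = 17.6582


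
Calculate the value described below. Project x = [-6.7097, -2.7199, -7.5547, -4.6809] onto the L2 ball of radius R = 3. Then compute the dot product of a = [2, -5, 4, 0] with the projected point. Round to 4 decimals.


Step 1: Compute ||x|| (intermediates to 6 decimals).
||x|| = sqrt((-6.7097)^2 + (-2.7199)^2 + (-7.5547)^2 + (-4.6809)^2) = 11.463082
Step 2: Project.
Since ||x|| > R, scale = R/||x|| = 3/11.463082 = 0.26171, proj(x) = scale * x
proj(x) = [-1.755996, -0.711825, -1.977141, -1.225038]
Step 3: Dot product.
a^T * proj(x) = 2*(-1.755996) - 5*(-0.711825) + 4*(-1.977141) + 0*(-1.225038) = -7.8614


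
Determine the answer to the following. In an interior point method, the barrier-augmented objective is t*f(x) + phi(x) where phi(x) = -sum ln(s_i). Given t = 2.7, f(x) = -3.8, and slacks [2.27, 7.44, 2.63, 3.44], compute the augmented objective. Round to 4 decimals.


Step 1: Compute log-barrier.
ln values: [0.8198, 2.0069, 0.967, 1.2355]
phi = -(0.8198 + 2.0069 + 0.967 + 1.2355) = -5.0291
Step 2: Compute augmented objective.
t*f(x) = 2.7*-3.8 = -10.26
Total = -10.26 - 5.0291 = -15.2891


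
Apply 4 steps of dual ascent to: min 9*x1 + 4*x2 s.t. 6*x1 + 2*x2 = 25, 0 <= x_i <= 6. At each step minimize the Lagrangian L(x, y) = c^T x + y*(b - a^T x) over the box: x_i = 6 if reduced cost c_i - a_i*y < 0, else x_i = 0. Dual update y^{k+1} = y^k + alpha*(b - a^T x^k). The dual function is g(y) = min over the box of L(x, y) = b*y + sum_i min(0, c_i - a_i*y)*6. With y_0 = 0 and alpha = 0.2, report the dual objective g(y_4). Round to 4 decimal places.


Dual ascent for LP: min 9*x1 + 4*x2, 6*x1 + 2*x2 = 25, 0 <= x_i <= 6
Step 1: y^k = 0.0, reduced costs: (9.0, 4.0)
  x^k = (0.0, 0.0), subgradient = b - a^T x = 25.0
  y^{k+1} = 0.0 + 0.2*25.0 = 5.0
Step 2: y^k = 5.0, reduced costs: (-21.0, -6.0)
  x^k = (6.0, 6.0), subgradient = b - a^T x = -23.0
  y^{k+1} = 5.0 + 0.2*-23.0 = 0.4
Step 3: y^k = 0.4, reduced costs: (6.6, 3.2)
  x^k = (0.0, 0.0), subgradient = b - a^T x = 25.0
  y^{k+1} = 0.4 + 0.2*25.0 = 5.4
Step 4: y^k = 5.4, reduced costs: (-23.4, -6.8)
  x^k = (6.0, 6.0), subgradient = b - a^T x = -23.0
  y^{k+1} = 5.4 + 0.2*-23.0 = 0.8
Dual objective at y_4 = 0.8: reduced costs (4.2, 2.4), box minimizer x = (0.0, 0.0)
g(y_4) = b*y + (c1 - a1*y)*x1 + (c2 - a2*y)*x2 = 25*0.8 + 4.2*0.0 + 2.4*0.0 = 20.0 + 0.0 + 0.0 = 20.0


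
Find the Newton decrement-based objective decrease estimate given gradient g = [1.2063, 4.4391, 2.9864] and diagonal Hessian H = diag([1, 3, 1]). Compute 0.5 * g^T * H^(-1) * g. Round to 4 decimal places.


Step 1: H is diagonal, so H^(-1) * g = [1.2063, 1.4797, 2.9864].
Step 2: g^T H^(-1) g = sum_i g_i^2 / H_ii
  = (1.2063)^2/1 + (4.4391)^2/3 + (2.9864)^2/1
  = 1.4552 + 6.5685 + 8.9186 = 16.9423
Step 3: Objective decrease = 0.5 * g^T H^(-1) g = 8.4711


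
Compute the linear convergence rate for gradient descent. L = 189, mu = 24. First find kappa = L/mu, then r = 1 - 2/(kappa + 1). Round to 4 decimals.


Step 1: Compute the condition number.
kappa = L/mu = 189/24 = 7.875
Step 2: Compute the convergence rate.
r = 1 - 2/(kappa + 1) = 1 - 2*mu/(L + mu) = (L - mu)/(L + mu) = 165/213 = 0.7746


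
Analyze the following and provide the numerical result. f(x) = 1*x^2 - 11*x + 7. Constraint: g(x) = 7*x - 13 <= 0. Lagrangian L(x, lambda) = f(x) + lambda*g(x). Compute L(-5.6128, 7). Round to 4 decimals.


Step 1: Evaluate f(x).
f(-5.6128) = 1*(-5.6128)^2 - 11*(-5.6128) + 7 = 100.2443
Step 2: Evaluate g(x).
g(-5.6128) = 7*-5.6128 - 13 = -52.2896
Step 3: Compute Lagrangian.
L = 100.2443 + 7*-52.2896 = -265.7829


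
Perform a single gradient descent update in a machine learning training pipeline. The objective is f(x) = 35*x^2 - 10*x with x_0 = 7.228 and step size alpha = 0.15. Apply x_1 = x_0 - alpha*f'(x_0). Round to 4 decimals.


We compute the gradient at x_0 and apply the update.
f'(x) = 70*x - 10
f'(7.228) = 70*7.228 - 10 = 495.96
x_1 = 7.228 - 0.15*495.96 = -67.166


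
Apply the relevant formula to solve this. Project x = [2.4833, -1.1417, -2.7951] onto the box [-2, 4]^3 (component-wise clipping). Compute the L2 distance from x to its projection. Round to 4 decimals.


Project each component onto [-2, 4].
clip(2.4833) = 2.4833, clip(-1.1417) = -1.1417, clip(-2.7951) = -2.0
Projection = [2.4833, -1.1417, -2.0]
Squared diffs: [0.0, 0.0, 0.6322]
Distance = sqrt(0.6322) = 0.7951


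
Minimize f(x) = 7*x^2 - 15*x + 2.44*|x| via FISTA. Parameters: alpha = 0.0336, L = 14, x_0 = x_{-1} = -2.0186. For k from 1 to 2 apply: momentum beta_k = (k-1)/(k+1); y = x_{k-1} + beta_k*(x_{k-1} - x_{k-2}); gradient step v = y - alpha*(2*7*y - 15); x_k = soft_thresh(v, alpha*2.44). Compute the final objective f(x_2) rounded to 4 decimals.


FISTA on f(x) = 7*x^2 - 15*x + 2.44*|x|
L = 14, alpha = 0.0336
Iteration 1: beta = 0.0, y = -2.0186 + 0.0*(-2.0186 + 2.0186) = -2.0186
  grad(y) = -43.2604, v = y - alpha*grad = -0.5651
  prox(v) = soft_thresh(-0.5651, 0.082) = -0.4831
Iteration 2: beta = 0.3333, y = -0.4831 + 0.3333*(-0.4831 + 2.0186) = 0.0288
  grad(y) = -14.5971, v = y - alpha*grad = 0.5192
  prox(v) = soft_thresh(0.5192, 0.082) = 0.4373
f(x_2) = 7*0.4373^2 - 15*0.4373 + 2.44*|0.4373| = -4.1536


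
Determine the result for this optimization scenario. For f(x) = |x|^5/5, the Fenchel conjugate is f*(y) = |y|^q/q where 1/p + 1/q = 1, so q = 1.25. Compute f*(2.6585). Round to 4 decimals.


The conjugate exponent q satisfies 1/p + 1/q = 1.
p = 5, so q = 5/(5 - 1) = 1.25
|y|^q = 2.6585^1.25 = 3.3947
f*(2.6585) = 3.3947 / 1.25 = 2.7157


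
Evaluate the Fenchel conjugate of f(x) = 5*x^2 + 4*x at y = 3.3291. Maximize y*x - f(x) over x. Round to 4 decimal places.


f*(y) = sup_x {y*x - a*x^2 - b*x} = sup_x {(y-b)*x - a*x^2}
FOC: (y - b) - 2a*x = 0 => x* = (y - b)/(2a)
x* = (3.3291 - 4)/(2*5) = -0.0671
f*(3.3291) = (y-b)^2/(4a) = (3.3291 - 4)^2/(4*5)
= 0.4501/20 = 0.0225


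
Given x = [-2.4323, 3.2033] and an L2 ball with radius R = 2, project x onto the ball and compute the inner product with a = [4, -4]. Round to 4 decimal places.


Step 1: Compute ||x|| (intermediates to 6 decimals).
||x|| = sqrt((-2.4323)^2 + 3.2033^2) = 4.022091
Step 2: Project.
Since ||x|| > R, scale = R/||x|| = 2/4.022091 = 0.497254, proj(x) = scale * x
proj(x) = [-1.209471, 1.592854]
Step 3: Dot product.
a^T * proj(x) = 4*(-1.209471) - 4*1.592854 = -11.2093


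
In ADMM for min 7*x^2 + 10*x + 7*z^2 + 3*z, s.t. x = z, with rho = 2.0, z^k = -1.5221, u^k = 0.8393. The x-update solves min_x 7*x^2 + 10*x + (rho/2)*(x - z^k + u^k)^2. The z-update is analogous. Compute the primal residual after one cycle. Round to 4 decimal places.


ADMM iteration with rho = 2.0, z^k = -1.5221, u^k = 0.8393
Step 1: x-update.
Minimize 7*x^2 + 10*x + (2.0/2)*(x + 1.5221 + 0.8393)^2
FOC: (2*7 + 2.0)*x = -10 + 2.0*(-1.5221 - 0.8393)
x^{k+1} = -0.9202
Step 2: z-update.
Minimize 7*z^2 + 3*z + (2.0/2)*(-0.9202 - z + 0.8393)^2
FOC: (2*7 + 2.0)*z = -3 + 2.0*(-0.9202 + 0.8393)
z^{k+1} = -0.1976
Step 3: u-update.
u^{k+1} = 0.8393 - 0.9202 + 0.1976 = 0.1167
Step 4: Primal residual = |-0.9202 + 0.1976| = 0.7226


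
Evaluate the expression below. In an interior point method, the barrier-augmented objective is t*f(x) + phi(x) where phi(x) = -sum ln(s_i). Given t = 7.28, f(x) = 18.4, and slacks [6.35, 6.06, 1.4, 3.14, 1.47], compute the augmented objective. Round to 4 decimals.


Step 1: Compute log-barrier.
ln values: [1.8485, 1.8017, 0.3365, 1.1442, 0.3853]
phi = -(1.8485 + 1.8017 + 0.3365 + 1.1442 + 0.3853) = -5.5161
Step 2: Compute augmented objective.
t*f(x) = 7.28*18.4 = 133.952
Total = 133.952 - 5.5161 = 128.4359


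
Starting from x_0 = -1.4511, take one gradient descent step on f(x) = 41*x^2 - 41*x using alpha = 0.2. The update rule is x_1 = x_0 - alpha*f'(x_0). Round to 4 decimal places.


We compute the gradient at x_0 and apply the update.
f'(x) = 82*x - 41
f'(-1.4511) = 82*-1.4511 - 41 = -159.9902
x_1 = -1.4511 - 0.2*-159.9902 = 30.5469


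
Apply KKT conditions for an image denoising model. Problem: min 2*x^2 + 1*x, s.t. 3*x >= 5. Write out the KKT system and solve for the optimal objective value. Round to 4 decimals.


Step 1: Try lambda = 0 (constraint inactive).
x_unc = -1/(2*2) = -0.25
Check: 3*-0.25 = -0.75 < 5 -- violated!
Step 2: Constraint must be active: 3*x = 5
x* = 5/3 = 1.6667 (rounded; the exact value 5/3 is used below)
lambda = (2*2*(5/3) + 1)/3 = 2.5556
Step 3: Compute optimal value.
f(x*) = 2*(5/3)^2 + 1*(5/3) = 7.2222


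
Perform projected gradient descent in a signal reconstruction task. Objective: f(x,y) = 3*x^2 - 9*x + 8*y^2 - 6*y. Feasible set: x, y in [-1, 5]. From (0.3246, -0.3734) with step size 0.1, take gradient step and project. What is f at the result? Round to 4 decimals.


Step 1: Compute gradient at (0.3246, -0.3734).
grad_x = 2*3*0.3246 - 9 = -7.0524
grad_y = 2*8*-0.3734 - 6 = -11.9744
Step 2: Gradient step.
x_raw = 0.3246 - 0.1*-7.0524 = 1.0298
y_raw = -0.3734 - 0.1*-11.9744 = 0.824
Step 3: Project onto [-1, 5].
x_proj = clip(1.0298) = 1.0298
y_proj = clip(0.824) = 0.824
Step 4: Evaluate f.
f(1.0298, 0.824) = -5.5988


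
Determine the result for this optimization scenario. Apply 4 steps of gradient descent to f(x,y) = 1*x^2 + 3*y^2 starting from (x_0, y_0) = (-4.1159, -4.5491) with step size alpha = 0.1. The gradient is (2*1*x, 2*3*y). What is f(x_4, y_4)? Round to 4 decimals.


Gradient descent on f(x,y) = 1*x^2 + 3*y^2.
Starting point: (-4.1159, -4.5491), alpha = 0.1
Step 1: grad_x = 2*1*-4.1159 = -8.2318, grad_y = 2*3*-4.5491 = -27.2946
  x_1 = -4.1159 - 0.1*-8.2318 = -3.2927
  y_1 = -4.5491 - 0.1*-27.2946 = -1.8196
Step 2: grad_x = 2*1*-3.2927 = -6.5854, grad_y = 2*3*-1.8196 = -10.9178
  x_2 = -3.2927 - 0.1*-6.5854 = -2.6342
  y_2 = -1.8196 - 0.1*-10.9178 = -0.7279
Step 3: grad_x = 2*1*-2.6342 = -5.2684, grad_y = 2*3*-0.7279 = -4.3671
  x_3 = -2.6342 - 0.1*-5.2684 = -2.1073
  y_3 = -0.7279 - 0.1*-4.3671 = -0.2911
Step 4: grad_x = 2*1*-2.1073 = -4.2147, grad_y = 2*3*-0.2911 = -1.7469
  x_4 = -2.1073 - 0.1*-4.2147 = -1.6859
  y_4 = -0.2911 - 0.1*-1.7469 = -0.1165
f(-1.6859, -0.1165) = 1*(-1.6859)^2 + 3*(-0.1165)^2 = 2.8829


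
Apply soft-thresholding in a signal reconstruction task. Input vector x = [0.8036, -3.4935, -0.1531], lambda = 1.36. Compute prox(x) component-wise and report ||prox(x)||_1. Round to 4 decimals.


Soft-thresholding with lambda = 1.36:
prox(0.8036) = sign(0.8036)*max(|0.8036| - 1.36, 0) = 0.0
prox(-3.4935) = sign(-3.4935)*max(|-3.4935| - 1.36, 0) = -2.1335
prox(-0.1531) = sign(-0.1531)*max(|-0.1531| - 1.36, 0) = 0.0
prox(x) = [0.0, -2.1335, 0.0]
||prox(x)||_1 = 0.0 + 2.1335 + 0.0 = 2.1335


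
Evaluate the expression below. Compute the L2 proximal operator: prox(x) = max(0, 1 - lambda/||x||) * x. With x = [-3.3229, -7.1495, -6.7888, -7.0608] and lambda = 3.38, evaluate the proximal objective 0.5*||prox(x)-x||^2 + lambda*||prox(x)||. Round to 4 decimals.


Step 1: Compute ||x||.
||x|| = 12.5738
Step 2: Compute scaling factor.
scale = max(0, 1 - 3.38/12.5738) = 0.7312
Step 3: prox(x) = [-2.4297, -5.2276, -4.9639, -5.1628]
||prox(x)|| = 9.1938
Step 4: Proximal objective.
0.5*||prox-x||^2 = 5.7122
lambda*||prox|| = 31.075
Total = 36.7871


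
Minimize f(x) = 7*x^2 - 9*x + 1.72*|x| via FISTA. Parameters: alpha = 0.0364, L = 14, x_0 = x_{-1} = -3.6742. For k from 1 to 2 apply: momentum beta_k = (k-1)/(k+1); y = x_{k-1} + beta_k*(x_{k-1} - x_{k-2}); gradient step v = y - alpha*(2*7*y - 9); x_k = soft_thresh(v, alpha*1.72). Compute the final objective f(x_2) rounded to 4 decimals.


FISTA on f(x) = 7*x^2 - 9*x + 1.72*|x|
L = 14, alpha = 0.0364
Iteration 1: beta = 0.0, y = -3.6742 + 0.0*(-3.6742 + 3.6742) = -3.6742
  grad(y) = -60.4388, v = y - alpha*grad = -1.4742
  prox(v) = soft_thresh(-1.4742, 0.0626) = -1.4116
Iteration 2: beta = 0.3333, y = -1.4116 + 0.3333*(-1.4116 + 3.6742) = -0.6574
  grad(y) = -18.204, v = y - alpha*grad = 0.0052
  prox(v) = soft_thresh(0.0052, 0.0626) = 0.0
f(x_2) = 7*0.0^2 - 9*0.0 + 1.72*|0.0| = 0.0


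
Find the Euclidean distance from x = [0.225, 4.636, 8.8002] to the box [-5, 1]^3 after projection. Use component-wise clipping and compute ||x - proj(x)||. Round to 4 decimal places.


Project each component onto [-5, 1].
clip(0.225) = 0.225, clip(4.636) = 1.0, clip(8.8002) = 1.0
Projection = [0.225, 1.0, 1.0]
Squared diffs: [0.0, 13.2205, 60.8431]
Distance = sqrt(74.0636) = 8.606


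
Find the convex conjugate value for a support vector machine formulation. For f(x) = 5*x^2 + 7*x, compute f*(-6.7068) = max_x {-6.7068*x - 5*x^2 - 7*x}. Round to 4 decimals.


f*(y) = sup_x {y*x - a*x^2 - b*x} = sup_x {(y-b)*x - a*x^2}
FOC: (y - b) - 2a*x = 0 => x* = (y - b)/(2a)
x* = (-6.7068 - 7)/(2*5) = -1.3707
f*(-6.7068) = (y-b)^2/(4a) = (-6.7068 - 7)^2/(4*5)
= 187.8764/20 = 9.3938


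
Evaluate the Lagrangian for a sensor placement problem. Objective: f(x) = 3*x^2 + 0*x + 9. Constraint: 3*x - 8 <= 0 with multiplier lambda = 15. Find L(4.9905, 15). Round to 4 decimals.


Step 1: Evaluate f(x).
f(4.9905) = 3*4.9905^2 + 0*4.9905 + 9 = 83.7153
Step 2: Evaluate g(x).
g(4.9905) = 3*4.9905 - 8 = 6.9715
Step 3: Compute Lagrangian.
L = 83.7153 + 15*6.9715 = 188.2878


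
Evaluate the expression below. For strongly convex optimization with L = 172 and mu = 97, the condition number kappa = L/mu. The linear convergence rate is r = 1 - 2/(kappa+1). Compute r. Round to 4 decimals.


Step 1: Compute the condition number.
kappa = L/mu = 172/97 = 1.7732
Step 2: Compute the convergence rate.
r = 1 - 2/(kappa + 1) = 1 - 2*mu/(L + mu) = (L - mu)/(L + mu) = 75/269 = 0.2788


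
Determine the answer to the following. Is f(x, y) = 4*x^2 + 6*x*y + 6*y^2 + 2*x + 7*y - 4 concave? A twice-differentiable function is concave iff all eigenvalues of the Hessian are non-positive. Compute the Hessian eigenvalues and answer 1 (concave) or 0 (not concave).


The Hessian of f(x,y) = 4*x^2 + 6*x*y + 6*y^2 + 2*x + 7*y - 4 is:
H = [[8, 6], [6, 12]]
Trace = 8 + 12 = 20
Determinant = 8*12 - (6)^2 = 60
Discriminant = (20)^2 - 4*60 = 160.0
Eigenvalues: lambda_1 = 3.6754, lambda_2 = 16.3246
The function is not concave.

0


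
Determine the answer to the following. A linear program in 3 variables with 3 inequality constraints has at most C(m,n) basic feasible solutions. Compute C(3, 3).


Each vertex corresponds to some choice of n active constraints out of m, so the number of vertices is at most C(m, n) = m! / (n!(m-n)!).
m = 3, n = 3
Numerator: 3 * 2 * 1
Denominator: 3! = 6
C(3, 3) = 1


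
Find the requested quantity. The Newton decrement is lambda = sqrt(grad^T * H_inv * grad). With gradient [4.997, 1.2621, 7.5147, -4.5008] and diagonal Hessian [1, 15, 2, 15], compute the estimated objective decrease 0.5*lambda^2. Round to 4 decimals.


Step 1: H is diagonal, so H^(-1) * g = [4.997, 0.0841, 3.7574, -0.3001].
Step 2: g^T H^(-1) g = sum_i g_i^2 / H_ii
  = (4.997)^2/1 + (1.2621)^2/15 + (7.5147)^2/2 + (-4.5008)^2/15
  = 24.97 + 0.1062 + 28.2354 + 1.3505 = 54.662
Step 3: Objective decrease = 0.5 * g^T H^(-1) g = 27.331


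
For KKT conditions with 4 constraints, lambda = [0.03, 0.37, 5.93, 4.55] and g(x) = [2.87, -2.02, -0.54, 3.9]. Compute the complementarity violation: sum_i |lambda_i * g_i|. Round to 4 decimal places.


KKT complementary slackness check:
lambda_1 * g_1 = 0.03 * 2.87 = 0.0861
lambda_2 * g_2 = 0.37 * -2.02 = -0.7474
lambda_3 * g_3 = 5.93 * -0.54 = -3.2022
lambda_4 * g_4 = 4.55 * 3.9 = 17.745
Total violation = 0.0861 + 0.7474 + 3.2022 + 17.745 = 21.7807


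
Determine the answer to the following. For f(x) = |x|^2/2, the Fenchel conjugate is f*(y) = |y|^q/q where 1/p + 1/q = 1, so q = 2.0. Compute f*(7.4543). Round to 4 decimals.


The conjugate exponent q satisfies 1/p + 1/q = 1.
p = 2, so q = 2/(2 - 1) = 2.0
|y|^q = 7.4543^2.0 = 55.5666
f*(7.4543) = 55.5666 / 2.0 = 27.7833


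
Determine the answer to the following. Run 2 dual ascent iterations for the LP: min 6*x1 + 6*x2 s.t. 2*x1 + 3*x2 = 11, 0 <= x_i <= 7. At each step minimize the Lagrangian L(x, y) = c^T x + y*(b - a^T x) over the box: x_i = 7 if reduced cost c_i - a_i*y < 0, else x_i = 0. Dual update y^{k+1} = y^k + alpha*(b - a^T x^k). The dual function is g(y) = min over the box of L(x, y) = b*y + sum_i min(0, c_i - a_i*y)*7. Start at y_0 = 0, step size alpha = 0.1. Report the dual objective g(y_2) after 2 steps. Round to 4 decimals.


Dual ascent for LP: min 6*x1 + 6*x2, 2*x1 + 3*x2 = 11, 0 <= x_i <= 7
Step 1: y^k = 0.0, reduced costs: (6.0, 6.0)
  x^k = (0.0, 0.0), subgradient = b - a^T x = 11.0
  y^{k+1} = 0.0 + 0.1*11.0 = 1.1
Step 2: y^k = 1.1, reduced costs: (3.8, 2.7)
  x^k = (0.0, 0.0), subgradient = b - a^T x = 11.0
  y^{k+1} = 1.1 + 0.1*11.0 = 2.2
Dual objective at y_2 = 2.2: reduced costs (1.6, -0.6), box minimizer x = (0.0, 7.0)
g(y_2) = b*y + (c1 - a1*y)*x1 + (c2 - a2*y)*x2 = 11*2.2 + 1.6*0.0 + (-0.6)*7.0 = 24.2 + 0.0 - 4.2 = 20.0


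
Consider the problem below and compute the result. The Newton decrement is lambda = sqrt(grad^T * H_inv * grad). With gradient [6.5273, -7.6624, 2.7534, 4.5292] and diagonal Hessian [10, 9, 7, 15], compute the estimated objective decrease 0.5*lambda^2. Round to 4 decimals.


Step 1: H is diagonal, so H^(-1) * g = [0.6527, -0.8514, 0.3933, 0.3019].
Step 2: g^T H^(-1) g = sum_i g_i^2 / H_ii
  = (6.5273)^2/10 + (-7.6624)^2/9 + (2.7534)^2/7 + (4.5292)^2/15
  = 4.2606 + 6.5236 + 1.083 + 1.3676 = 13.2348
Step 3: Objective decrease = 0.5 * g^T H^(-1) g = 6.6174


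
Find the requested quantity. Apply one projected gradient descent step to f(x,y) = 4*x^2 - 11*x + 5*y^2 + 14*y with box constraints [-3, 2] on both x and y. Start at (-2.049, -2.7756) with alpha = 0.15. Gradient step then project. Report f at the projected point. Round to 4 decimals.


Step 1: Compute gradient at (-2.049, -2.7756).
grad_x = 2*4*-2.049 - 11 = -27.392
grad_y = 2*5*-2.7756 + 14 = -13.756
Step 2: Gradient step.
x_raw = -2.049 - 0.15*-27.392 = 2.0598
y_raw = -2.7756 - 0.15*-13.756 = -0.7122
Step 3: Project onto [-3, 2].
x_proj = clip(2.0598) = 2.0
y_proj = clip(-0.7122) = -0.7122
Step 4: Evaluate f.
f(2.0, -0.7122) = -13.4347


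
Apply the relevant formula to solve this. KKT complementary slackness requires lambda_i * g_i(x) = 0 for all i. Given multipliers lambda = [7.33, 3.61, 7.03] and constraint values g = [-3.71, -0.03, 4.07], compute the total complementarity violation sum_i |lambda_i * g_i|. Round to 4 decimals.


KKT complementary slackness check:
lambda_1 * g_1 = 7.33 * -3.71 = -27.1943
lambda_2 * g_2 = 3.61 * -0.03 = -0.1083
lambda_3 * g_3 = 7.03 * 4.07 = 28.6121
Total violation = 27.1943 + 0.1083 + 28.6121 = 55.9147


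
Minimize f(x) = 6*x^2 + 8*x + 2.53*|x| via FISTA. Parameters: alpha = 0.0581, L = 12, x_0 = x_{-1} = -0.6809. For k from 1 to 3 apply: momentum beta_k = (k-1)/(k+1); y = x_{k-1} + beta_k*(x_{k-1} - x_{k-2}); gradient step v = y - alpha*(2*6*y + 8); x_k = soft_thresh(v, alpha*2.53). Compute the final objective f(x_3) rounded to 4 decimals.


FISTA on f(x) = 6*x^2 + 8*x + 2.53*|x|
L = 12, alpha = 0.0581
Iteration 1: beta = 0.0, y = -0.6809 + 0.0*(-0.6809 + 0.6809) = -0.6809
  grad(y) = -0.1708, v = y - alpha*grad = -0.671
  prox(v) = soft_thresh(-0.671, 0.147) = -0.524
Iteration 2: beta = 0.3333, y = -0.524 + 0.3333*(-0.524 + 0.6809) = -0.4717
  grad(y) = 2.3399, v = y - alpha*grad = -0.6076
  prox(v) = soft_thresh(-0.6076, 0.147) = -0.4606
Iteration 3: beta = 0.5, y = -0.4606 + 0.5*(-0.4606 + 0.524) = -0.429
  grad(y) = 2.8525, v = y - alpha*grad = -0.5947
  prox(v) = soft_thresh(-0.5947, 0.147) = -0.4477
f(x_3) = 6*(-0.4477)^2 + 8*(-0.4477) + 2.53*|-0.4477| = -1.2463


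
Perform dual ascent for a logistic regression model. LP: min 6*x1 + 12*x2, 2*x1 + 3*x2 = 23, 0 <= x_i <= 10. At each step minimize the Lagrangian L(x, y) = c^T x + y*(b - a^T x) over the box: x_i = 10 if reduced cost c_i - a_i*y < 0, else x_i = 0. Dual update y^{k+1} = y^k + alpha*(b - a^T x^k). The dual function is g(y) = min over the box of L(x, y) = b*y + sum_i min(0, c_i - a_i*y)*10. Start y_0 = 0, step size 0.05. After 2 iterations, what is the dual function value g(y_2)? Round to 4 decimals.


Dual ascent for LP: min 6*x1 + 12*x2, 2*x1 + 3*x2 = 23, 0 <= x_i <= 10
Step 1: y^k = 0.0, reduced costs: (6.0, 12.0)
  x^k = (0.0, 0.0), subgradient = b - a^T x = 23.0
  y^{k+1} = 0.0 + 0.05*23.0 = 1.15
Step 2: y^k = 1.15, reduced costs: (3.7, 8.55)
  x^k = (0.0, 0.0), subgradient = b - a^T x = 23.0
  y^{k+1} = 1.15 + 0.05*23.0 = 2.3
Dual objective at y_2 = 2.3: reduced costs (1.4, 5.1), box minimizer x = (0.0, 0.0)
g(y_2) = b*y + (c1 - a1*y)*x1 + (c2 - a2*y)*x2 = 23*2.3 + 1.4*0.0 + 5.1*0.0 = 52.9 + 0.0 + 0.0 = 52.9


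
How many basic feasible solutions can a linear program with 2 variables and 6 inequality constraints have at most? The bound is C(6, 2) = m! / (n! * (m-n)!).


Each vertex corresponds to some choice of n active constraints out of m, so the number of vertices is at most C(m, n) = m! / (n!(m-n)!).
m = 6, n = 2
Numerator: 6 * 5
Denominator: 2! = 2
C(6, 2) = 15


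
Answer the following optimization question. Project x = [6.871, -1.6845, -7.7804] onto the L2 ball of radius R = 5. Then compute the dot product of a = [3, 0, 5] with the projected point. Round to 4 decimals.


Step 1: Compute ||x|| (intermediates to 6 decimals).
||x|| = sqrt(6.871^2 + (-1.6845)^2 + (-7.7804)^2) = 10.515836
Step 2: Project.
Since ||x|| > R, scale = R/||x|| = 5/10.515836 = 0.475473, proj(x) = scale * x
proj(x) = [3.266975, -0.800934, -3.69937]
Step 3: Dot product.
a^T * proj(x) = 3*3.266975 + 0*(-0.800934) + 5*(-3.69937) = -8.6959


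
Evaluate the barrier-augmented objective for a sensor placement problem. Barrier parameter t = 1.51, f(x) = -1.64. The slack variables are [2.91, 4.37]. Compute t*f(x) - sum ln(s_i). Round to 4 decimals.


Step 1: Compute log-barrier.
ln values: [1.0682, 1.4748]
phi = -(1.0682 + 1.4748) = -2.5429
Step 2: Compute augmented objective.
t*f(x) = 1.51*-1.64 = -2.4764
Total = -2.4764 - 2.5429 = -5.0193


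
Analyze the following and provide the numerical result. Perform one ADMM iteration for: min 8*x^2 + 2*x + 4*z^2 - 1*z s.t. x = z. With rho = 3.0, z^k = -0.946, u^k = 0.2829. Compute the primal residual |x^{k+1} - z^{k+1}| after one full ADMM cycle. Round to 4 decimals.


ADMM iteration with rho = 3.0, z^k = -0.946, u^k = 0.2829
Step 1: x-update.
Minimize 8*x^2 + 2*x + (3.0/2)*(x + 0.946 + 0.2829)^2
FOC: (2*8 + 3.0)*x = -2 + 3.0*(-0.946 - 0.2829)
x^{k+1} = -0.2993
Step 2: z-update.
Minimize 4*z^2 - 1*z + (3.0/2)*(-0.2993 - z + 0.2829)^2
FOC: (2*4 + 3.0)*z = 1 + 3.0*(-0.2993 + 0.2829)
z^{k+1} = 0.0864
Step 3: u-update.
u^{k+1} = 0.2829 - 0.2993 - 0.0864 = -0.1028
Step 4: Primal residual = |-0.2993 - 0.0864| = 0.3857


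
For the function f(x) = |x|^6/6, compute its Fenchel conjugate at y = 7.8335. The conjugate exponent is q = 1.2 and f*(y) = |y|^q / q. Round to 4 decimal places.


The conjugate exponent q satisfies 1/p + 1/q = 1.
p = 6, so q = 6/(6 - 1) = 1.2
|y|^q = 7.8335^1.2 = 11.8235
f*(7.8335) = 11.8235 / 1.2 = 9.8529


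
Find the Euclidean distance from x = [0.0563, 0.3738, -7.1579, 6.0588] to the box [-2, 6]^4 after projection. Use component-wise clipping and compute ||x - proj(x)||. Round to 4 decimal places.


Project each component onto [-2, 6].
clip(0.0563) = 0.0563, clip(0.3738) = 0.3738, clip(-7.1579) = -2.0, clip(6.0588) = 6.0
Projection = [0.0563, 0.3738, -2.0, 6.0]
Squared diffs: [0.0, 0.0, 26.6039, 0.0035]
Distance = sqrt(26.6074) = 5.1582


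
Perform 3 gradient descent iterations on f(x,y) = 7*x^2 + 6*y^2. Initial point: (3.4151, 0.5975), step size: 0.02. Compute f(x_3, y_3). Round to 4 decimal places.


Gradient descent on f(x,y) = 7*x^2 + 6*y^2.
Starting point: (3.4151, 0.5975), alpha = 0.02
Step 1: grad_x = 2*7*3.4151 = 47.8114, grad_y = 2*6*0.5975 = 7.17
  x_1 = 3.4151 - 0.02*47.8114 = 2.4589
  y_1 = 0.5975 - 0.02*7.17 = 0.4541
Step 2: grad_x = 2*7*2.4589 = 34.4242, grad_y = 2*6*0.4541 = 5.4492
  x_2 = 2.4589 - 0.02*34.4242 = 1.7704
  y_2 = 0.4541 - 0.02*5.4492 = 0.3451
Step 3: grad_x = 2*7*1.7704 = 24.7854, grad_y = 2*6*0.3451 = 4.1414
  x_3 = 1.7704 - 0.02*24.7854 = 1.2747
  y_3 = 0.3451 - 0.02*4.1414 = 0.2623
f(1.2747, 0.2623) = 7*1.2747^2 + 6*0.2623^2 = 11.7864


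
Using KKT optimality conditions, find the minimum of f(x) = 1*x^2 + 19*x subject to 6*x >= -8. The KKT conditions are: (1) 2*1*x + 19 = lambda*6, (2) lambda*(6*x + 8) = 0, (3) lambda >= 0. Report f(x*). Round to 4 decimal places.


Step 1: Try lambda = 0 (constraint inactive).
x_unc = -19/(2*1) = -9.5
Check: 6*-9.5 = -57.0 < -8 -- violated!
Step 2: Constraint must be active: 6*x = -8
x* = -8/6 = -4/3 = -1.3333 (rounded; the exact value -4/3 is used below)
lambda = (2*1*(-4/3) + 19)/6 = 2.7222
Step 3: Compute optimal value.
f(x*) = 1*(-4/3)^2 + 19*(-4/3) = -23.5556


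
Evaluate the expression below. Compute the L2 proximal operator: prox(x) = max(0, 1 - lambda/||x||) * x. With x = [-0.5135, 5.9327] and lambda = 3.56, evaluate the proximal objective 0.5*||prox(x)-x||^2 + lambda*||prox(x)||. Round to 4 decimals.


Step 1: Compute ||x||.
||x|| = 5.9549
Step 2: Compute scaling factor.
scale = max(0, 1 - 3.56/5.9549) = 0.4022
Step 3: prox(x) = [-0.2065, 2.386]
||prox(x)|| = 2.3949
Step 4: Proximal objective.
0.5*||prox-x||^2 = 6.3368
lambda*||prox|| = 8.5258
Total = 14.8626


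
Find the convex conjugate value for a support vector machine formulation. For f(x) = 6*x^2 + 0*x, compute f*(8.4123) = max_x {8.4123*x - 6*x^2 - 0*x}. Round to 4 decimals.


f*(y) = sup_x {y*x - a*x^2 - b*x} = sup_x {(y-b)*x - a*x^2}
FOC: (y - b) - 2a*x = 0 => x* = (y - b)/(2a)
x* = (8.4123 - 0)/(2*6) = 0.701
f*(8.4123) = (y-b)^2/(4a) = (8.4123 - 0)^2/(4*6)
= 70.7668/24 = 2.9486


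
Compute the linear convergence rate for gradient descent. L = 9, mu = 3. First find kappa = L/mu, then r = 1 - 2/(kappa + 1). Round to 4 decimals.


Step 1: Compute the condition number.
kappa = L/mu = 9/3 = 3.0
Step 2: Compute the convergence rate.
r = 1 - 2/(kappa + 1) = 1 - 2*mu/(L + mu) = (L - mu)/(L + mu) = 6/12 = 0.5


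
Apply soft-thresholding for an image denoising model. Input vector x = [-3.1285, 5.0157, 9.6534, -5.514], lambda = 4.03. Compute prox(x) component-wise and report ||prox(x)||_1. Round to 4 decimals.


Soft-thresholding with lambda = 4.03:
prox(-3.1285) = sign(-3.1285)*max(|-3.1285| - 4.03, 0) = 0.0
prox(5.0157) = sign(5.0157)*max(|5.0157| - 4.03, 0) = 0.9857
prox(9.6534) = sign(9.6534)*max(|9.6534| - 4.03, 0) = 5.6234
prox(-5.514) = sign(-5.514)*max(|-5.514| - 4.03, 0) = -1.484
prox(x) = [0.0, 0.9857, 5.6234, -1.484]
||prox(x)||_1 = 0.0 + 0.9857 + 5.6234 + 1.484 = 8.0931
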